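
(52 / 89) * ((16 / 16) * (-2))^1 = -104 / 89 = -1.17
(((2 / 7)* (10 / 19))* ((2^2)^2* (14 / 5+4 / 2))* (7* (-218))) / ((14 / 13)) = -2176512 / 133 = -16364.75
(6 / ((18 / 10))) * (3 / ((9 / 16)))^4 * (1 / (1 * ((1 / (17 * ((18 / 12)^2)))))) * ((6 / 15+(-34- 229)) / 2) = -365707264 / 27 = -13544713.48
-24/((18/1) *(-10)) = 2/15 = 0.13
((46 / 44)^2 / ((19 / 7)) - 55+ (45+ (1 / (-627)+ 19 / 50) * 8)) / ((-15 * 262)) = 4531387 / 2710521000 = 0.00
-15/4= -3.75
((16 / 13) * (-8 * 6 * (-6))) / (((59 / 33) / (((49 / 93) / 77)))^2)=225792 / 43488133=0.01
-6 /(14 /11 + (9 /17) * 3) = -1122 /535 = -2.10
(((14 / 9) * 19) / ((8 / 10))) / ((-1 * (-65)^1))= 133 / 234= 0.57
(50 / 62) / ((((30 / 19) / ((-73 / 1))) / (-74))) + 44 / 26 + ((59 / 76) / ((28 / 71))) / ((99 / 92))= 58636911077 / 21225204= 2762.61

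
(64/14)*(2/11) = 64/77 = 0.83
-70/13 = -5.38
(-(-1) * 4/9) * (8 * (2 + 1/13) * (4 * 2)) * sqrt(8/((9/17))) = 512 * sqrt(34)/13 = 229.65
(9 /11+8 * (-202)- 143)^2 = 374035600 /121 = 3091203.31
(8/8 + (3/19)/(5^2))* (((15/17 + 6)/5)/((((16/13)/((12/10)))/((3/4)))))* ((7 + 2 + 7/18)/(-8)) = -61434711/51680000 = -1.19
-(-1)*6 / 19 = 6 / 19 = 0.32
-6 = -6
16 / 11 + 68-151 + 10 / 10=-886 / 11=-80.55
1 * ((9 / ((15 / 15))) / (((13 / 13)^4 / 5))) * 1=45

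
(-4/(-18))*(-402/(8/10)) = -335/3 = -111.67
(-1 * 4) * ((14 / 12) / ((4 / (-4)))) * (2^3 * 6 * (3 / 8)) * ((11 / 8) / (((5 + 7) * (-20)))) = -77 / 160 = -0.48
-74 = -74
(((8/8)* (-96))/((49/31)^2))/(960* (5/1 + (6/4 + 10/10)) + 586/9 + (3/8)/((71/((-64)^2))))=-0.01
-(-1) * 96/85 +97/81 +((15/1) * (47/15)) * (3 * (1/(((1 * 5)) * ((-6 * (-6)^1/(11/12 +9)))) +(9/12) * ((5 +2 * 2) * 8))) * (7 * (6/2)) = 3526429937/22032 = 160059.46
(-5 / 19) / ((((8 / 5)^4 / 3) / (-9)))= 84375 / 77824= 1.08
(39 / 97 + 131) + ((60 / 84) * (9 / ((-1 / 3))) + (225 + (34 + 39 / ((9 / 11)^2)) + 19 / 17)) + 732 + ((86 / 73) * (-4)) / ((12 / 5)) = 26403506720 / 22751253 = 1160.53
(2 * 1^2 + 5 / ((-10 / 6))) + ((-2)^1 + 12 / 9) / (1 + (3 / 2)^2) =-1.21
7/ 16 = 0.44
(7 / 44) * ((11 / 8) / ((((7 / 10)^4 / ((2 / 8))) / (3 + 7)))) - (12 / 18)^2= 22637 / 12348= 1.83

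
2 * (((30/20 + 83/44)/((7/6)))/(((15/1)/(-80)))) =-2384/77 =-30.96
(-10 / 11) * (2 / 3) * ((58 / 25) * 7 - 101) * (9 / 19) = 25428 / 1045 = 24.33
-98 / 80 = -49 / 40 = -1.22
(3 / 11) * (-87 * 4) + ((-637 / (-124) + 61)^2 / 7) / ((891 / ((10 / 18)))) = -81579850027 / 863101008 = -94.52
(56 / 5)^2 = 3136 / 25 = 125.44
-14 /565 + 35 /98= 2629 /7910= 0.33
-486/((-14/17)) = 4131/7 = 590.14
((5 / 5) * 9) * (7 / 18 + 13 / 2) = 62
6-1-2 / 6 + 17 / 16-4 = 83 / 48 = 1.73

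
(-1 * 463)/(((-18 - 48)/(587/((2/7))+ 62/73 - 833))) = 82628369/9636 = 8574.97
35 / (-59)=-35 / 59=-0.59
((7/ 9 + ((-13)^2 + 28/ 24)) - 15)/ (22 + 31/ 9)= 2807/ 458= 6.13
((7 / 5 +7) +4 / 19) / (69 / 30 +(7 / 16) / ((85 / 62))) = 111248 / 33839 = 3.29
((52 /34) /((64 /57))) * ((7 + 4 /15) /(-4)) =-26923 /10880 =-2.47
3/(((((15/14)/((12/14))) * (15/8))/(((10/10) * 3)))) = 96/25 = 3.84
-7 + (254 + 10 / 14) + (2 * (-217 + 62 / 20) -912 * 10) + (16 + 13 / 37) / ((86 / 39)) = -1034924721 / 111370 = -9292.67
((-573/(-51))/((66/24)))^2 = 583696/34969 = 16.69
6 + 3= 9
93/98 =0.95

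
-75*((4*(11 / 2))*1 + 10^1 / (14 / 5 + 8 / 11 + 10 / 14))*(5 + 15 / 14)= -126786000 / 11431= -11091.42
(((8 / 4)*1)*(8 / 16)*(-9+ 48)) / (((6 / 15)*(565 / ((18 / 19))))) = 351 / 2147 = 0.16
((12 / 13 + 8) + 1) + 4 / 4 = 10.92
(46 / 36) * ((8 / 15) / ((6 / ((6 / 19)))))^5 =376832 / 16922589103125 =0.00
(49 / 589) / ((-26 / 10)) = -0.03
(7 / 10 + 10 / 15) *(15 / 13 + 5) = 328 / 39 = 8.41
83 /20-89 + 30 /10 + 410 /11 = -9807 /220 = -44.58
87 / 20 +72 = 1527 / 20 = 76.35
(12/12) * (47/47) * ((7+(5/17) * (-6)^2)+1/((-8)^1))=2375/136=17.46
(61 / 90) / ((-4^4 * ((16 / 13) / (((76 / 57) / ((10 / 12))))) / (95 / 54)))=-15067 / 2488320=-0.01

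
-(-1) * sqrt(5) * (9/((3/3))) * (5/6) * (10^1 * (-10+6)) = -670.82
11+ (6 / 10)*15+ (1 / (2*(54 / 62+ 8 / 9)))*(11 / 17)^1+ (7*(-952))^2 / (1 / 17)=12603156203957 / 16694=754951252.18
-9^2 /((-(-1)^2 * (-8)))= -81 /8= -10.12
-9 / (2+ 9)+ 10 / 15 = -5 / 33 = -0.15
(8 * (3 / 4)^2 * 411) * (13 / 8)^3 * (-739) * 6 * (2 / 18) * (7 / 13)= -1077934221 / 512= -2105340.28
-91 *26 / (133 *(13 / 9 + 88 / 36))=-3042 / 665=-4.57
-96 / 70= -48 / 35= -1.37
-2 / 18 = -1 / 9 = -0.11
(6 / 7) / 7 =6 / 49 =0.12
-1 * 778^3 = -470910952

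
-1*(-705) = 705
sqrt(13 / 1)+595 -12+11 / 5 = sqrt(13)+2926 / 5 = 588.81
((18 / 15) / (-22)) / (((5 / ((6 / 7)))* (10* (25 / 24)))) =-216 / 240625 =-0.00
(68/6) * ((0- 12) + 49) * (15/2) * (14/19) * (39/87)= 572390/551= 1038.82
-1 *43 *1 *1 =-43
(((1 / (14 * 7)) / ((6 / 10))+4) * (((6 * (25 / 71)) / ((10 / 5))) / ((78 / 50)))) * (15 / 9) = 3690625 / 814086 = 4.53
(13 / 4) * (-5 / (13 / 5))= -25 / 4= -6.25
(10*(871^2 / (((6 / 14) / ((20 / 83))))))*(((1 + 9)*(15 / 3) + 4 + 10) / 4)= 16993558400 / 249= 68247222.49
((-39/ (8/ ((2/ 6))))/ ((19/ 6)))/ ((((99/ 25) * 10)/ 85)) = -1.10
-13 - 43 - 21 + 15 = -62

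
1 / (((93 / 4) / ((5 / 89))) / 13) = 260 / 8277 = 0.03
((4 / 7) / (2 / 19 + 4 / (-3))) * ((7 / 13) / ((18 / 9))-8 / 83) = -21261 / 264355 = -0.08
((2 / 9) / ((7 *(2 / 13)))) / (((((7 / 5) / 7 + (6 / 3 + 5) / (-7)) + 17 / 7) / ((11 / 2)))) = 715 / 1026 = 0.70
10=10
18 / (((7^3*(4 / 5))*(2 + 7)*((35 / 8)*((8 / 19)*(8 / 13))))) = 247 / 38416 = 0.01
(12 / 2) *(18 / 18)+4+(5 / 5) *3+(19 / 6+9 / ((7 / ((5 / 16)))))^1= 5567 / 336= 16.57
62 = 62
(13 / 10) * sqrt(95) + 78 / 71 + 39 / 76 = 8697 / 5396 + 13 * sqrt(95) / 10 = 14.28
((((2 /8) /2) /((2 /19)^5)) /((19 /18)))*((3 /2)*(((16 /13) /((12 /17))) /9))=2215457 /832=2662.81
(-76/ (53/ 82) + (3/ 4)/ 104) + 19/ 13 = -196933/ 1696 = -116.12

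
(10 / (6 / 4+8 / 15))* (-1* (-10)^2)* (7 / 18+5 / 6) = -110000 / 183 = -601.09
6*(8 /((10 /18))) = 432 /5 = 86.40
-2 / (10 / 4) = -0.80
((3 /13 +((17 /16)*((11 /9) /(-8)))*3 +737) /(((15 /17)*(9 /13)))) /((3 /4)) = 12504605 /7776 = 1608.10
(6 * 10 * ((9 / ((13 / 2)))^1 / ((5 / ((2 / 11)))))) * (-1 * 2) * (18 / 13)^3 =-5038848 / 314171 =-16.04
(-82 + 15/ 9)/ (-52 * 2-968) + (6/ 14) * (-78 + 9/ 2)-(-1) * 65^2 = 13486537/ 3216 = 4193.57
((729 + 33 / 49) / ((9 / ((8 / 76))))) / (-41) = -23836 / 114513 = -0.21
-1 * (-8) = 8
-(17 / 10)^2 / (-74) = 289 / 7400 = 0.04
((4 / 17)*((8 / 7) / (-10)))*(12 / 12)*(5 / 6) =-8 / 357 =-0.02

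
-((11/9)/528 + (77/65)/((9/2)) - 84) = 2351263/28080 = 83.73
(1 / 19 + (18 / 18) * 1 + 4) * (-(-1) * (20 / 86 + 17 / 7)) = 76896 / 5719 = 13.45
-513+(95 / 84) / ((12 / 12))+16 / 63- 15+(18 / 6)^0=-132455 / 252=-525.62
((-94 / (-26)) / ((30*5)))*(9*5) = 1.08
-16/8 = -2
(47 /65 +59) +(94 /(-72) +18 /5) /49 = 979031 /16380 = 59.77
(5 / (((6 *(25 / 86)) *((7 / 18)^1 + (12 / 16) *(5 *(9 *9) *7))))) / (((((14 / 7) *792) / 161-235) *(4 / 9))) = -26703 / 1982385935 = -0.00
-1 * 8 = -8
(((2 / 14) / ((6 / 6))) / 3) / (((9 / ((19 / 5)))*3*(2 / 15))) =19 / 378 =0.05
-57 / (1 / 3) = -171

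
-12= -12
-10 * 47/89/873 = -470/77697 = -0.01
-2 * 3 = -6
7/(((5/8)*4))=14/5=2.80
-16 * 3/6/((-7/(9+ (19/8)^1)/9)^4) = -187388721/512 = -365993.60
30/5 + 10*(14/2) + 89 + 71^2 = 5206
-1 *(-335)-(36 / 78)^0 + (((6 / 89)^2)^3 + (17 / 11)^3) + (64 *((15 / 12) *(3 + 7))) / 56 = 1629785039592177561 / 4630374687883637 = 351.98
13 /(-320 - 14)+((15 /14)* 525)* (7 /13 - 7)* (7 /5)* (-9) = 198846731 /4342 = 45796.11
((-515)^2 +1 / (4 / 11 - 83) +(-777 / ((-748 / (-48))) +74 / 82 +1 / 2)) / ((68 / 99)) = 3696191163409 / 9573992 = 386065.83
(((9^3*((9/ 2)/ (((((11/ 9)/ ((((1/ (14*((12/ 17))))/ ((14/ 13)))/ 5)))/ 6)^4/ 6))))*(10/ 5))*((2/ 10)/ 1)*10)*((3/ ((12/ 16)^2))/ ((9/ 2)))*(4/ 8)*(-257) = -2932241824920291273/ 3376098057640000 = -868.53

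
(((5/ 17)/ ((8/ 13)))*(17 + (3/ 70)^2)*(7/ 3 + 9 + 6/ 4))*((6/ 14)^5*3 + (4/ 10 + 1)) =722499051989/ 4800079200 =150.52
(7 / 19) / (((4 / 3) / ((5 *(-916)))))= -24045 / 19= -1265.53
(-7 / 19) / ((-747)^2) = -7 / 10602171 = -0.00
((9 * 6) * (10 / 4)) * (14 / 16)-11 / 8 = 467 / 4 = 116.75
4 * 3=12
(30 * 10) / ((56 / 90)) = 3375 / 7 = 482.14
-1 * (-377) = 377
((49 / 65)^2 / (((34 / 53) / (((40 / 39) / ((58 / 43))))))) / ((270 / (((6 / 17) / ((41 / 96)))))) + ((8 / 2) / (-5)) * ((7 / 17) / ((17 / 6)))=-0.11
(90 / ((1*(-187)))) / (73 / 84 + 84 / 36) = -7560 / 50303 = -0.15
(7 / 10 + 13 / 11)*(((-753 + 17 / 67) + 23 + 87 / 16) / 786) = -53575671 / 30895040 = -1.73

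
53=53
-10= -10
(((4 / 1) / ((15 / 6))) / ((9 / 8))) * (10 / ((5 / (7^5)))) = 2151296 / 45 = 47806.58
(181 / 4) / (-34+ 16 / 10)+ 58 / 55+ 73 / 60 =31171 / 35640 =0.87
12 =12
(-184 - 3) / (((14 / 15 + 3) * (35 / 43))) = -24123 / 413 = -58.41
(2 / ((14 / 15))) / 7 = 15 / 49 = 0.31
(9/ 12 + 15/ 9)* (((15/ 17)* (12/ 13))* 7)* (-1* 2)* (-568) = 3459120/ 221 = 15652.13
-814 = -814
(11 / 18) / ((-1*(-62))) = 11 / 1116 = 0.01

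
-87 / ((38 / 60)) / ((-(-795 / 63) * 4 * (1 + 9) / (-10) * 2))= 5481 / 4028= 1.36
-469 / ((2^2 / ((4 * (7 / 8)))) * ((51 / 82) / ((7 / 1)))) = -942221 / 204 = -4618.73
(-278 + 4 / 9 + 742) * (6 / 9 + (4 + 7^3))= 4359740 / 27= 161471.85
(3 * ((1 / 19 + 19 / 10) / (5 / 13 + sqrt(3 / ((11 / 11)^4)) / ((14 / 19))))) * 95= -7089810 / 178127 + 25016901 * sqrt(3) / 178127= 203.45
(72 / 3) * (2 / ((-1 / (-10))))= 480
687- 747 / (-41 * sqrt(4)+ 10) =5579 / 8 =697.38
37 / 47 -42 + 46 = 225 / 47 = 4.79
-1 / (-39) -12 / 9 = -17 / 13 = -1.31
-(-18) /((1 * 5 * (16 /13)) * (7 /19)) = 7.94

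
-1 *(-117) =117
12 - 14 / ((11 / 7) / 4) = -260 / 11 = -23.64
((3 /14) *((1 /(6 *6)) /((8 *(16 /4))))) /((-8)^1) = -1 /43008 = -0.00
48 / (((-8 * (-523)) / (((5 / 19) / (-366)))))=-5 / 606157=-0.00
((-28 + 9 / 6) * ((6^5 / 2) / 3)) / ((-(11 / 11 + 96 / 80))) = 171720 / 11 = 15610.91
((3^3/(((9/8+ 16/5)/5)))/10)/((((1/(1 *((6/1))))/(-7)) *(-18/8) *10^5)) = 63/108125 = 0.00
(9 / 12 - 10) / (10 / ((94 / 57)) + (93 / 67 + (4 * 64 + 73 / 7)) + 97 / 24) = -4893546 / 147029699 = -0.03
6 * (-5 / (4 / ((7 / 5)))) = -21 / 2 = -10.50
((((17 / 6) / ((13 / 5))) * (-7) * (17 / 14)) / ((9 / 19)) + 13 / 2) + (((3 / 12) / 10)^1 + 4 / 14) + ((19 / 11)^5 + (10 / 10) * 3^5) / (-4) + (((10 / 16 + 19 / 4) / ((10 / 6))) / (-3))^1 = -155140600973 / 1978511535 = -78.41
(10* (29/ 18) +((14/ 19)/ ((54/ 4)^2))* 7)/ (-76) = -223547/ 1052676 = -0.21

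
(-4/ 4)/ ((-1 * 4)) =1/ 4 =0.25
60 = 60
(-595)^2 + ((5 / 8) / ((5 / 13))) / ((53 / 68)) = 37526871 / 106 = 354027.08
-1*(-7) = 7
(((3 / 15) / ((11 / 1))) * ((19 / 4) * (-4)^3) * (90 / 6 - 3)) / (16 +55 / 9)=-32832 / 10945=-3.00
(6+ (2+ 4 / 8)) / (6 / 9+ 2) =51 / 16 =3.19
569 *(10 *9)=51210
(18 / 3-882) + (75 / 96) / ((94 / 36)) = -875.70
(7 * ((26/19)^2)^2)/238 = 0.10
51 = 51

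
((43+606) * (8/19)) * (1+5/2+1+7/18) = 228448/171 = 1335.95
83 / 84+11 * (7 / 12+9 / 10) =17.30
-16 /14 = -8 /7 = -1.14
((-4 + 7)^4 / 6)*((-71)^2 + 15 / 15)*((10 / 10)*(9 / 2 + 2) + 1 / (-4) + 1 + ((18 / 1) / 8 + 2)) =1565541 / 2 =782770.50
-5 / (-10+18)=-5 / 8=-0.62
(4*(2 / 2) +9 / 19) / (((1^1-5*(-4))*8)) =85 / 3192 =0.03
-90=-90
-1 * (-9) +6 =15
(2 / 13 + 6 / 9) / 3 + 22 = 2606 / 117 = 22.27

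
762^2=580644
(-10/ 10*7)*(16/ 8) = -14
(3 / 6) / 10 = 1 / 20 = 0.05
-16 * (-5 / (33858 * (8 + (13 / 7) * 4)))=70 / 457083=0.00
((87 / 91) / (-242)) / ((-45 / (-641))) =-18589 / 330330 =-0.06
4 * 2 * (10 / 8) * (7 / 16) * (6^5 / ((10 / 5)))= 17010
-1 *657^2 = -431649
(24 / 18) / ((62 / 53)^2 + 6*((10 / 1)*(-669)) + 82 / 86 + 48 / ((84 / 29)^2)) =-11837126 / 356285273413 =-0.00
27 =27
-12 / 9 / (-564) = 1 / 423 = 0.00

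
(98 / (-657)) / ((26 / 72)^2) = -14112 / 12337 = -1.14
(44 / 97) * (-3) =-132 / 97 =-1.36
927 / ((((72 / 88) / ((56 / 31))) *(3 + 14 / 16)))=507584 / 961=528.18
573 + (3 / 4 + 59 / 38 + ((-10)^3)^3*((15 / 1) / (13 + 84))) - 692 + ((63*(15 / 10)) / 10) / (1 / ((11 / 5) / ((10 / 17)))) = -285000149936101 / 1843000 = -154639256.61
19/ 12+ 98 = 1195/ 12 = 99.58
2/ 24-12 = -143/ 12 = -11.92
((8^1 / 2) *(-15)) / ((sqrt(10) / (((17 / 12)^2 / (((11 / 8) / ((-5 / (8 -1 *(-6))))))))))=1445 *sqrt(10) / 462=9.89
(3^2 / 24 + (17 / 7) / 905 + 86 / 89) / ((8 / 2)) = 6062029 / 18042080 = 0.34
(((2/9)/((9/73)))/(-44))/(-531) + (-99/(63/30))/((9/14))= -69391007/946242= -73.33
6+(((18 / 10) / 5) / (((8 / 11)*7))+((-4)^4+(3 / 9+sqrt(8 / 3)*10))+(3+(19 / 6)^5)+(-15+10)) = 20*sqrt(6) / 3+787675153 / 1360800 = 595.16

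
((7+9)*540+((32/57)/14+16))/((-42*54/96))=-27630080/75411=-366.39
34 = 34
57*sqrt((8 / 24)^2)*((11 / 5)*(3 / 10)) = 627 / 50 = 12.54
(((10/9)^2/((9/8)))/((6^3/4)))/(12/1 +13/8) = 3200/2145447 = 0.00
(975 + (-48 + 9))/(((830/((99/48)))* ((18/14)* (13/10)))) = 231/166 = 1.39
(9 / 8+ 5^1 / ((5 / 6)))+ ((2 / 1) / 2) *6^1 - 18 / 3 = 57 / 8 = 7.12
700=700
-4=-4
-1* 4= -4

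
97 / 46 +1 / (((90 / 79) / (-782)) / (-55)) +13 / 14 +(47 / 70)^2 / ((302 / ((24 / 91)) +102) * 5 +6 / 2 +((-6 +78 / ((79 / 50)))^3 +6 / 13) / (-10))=1412151241260978585877 / 37401778384682355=37756.26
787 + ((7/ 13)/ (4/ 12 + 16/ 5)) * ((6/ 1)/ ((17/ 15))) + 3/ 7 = 64628206/ 81991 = 788.24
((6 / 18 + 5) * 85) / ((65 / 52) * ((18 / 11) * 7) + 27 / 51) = 508640 / 16659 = 30.53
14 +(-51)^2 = 2615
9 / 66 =3 / 22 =0.14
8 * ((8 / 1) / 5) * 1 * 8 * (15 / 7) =1536 / 7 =219.43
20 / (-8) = -5 / 2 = -2.50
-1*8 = -8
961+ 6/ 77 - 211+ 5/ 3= 751.74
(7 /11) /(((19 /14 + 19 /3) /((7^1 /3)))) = 686 /3553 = 0.19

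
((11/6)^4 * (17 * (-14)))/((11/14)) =-1108723/324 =-3421.98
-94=-94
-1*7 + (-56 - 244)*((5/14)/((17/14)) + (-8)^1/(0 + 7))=29467/119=247.62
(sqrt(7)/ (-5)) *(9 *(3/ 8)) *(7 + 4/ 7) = -1431 *sqrt(7)/ 280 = -13.52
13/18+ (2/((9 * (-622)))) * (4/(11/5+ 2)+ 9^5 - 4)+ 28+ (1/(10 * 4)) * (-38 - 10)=3777637/587790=6.43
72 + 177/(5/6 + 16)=8334/101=82.51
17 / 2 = 8.50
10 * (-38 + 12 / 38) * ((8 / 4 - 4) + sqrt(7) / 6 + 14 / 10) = 4296 / 19 - 3580 * sqrt(7) / 57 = 59.93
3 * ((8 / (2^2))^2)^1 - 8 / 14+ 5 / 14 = 165 / 14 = 11.79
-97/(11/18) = -1746/11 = -158.73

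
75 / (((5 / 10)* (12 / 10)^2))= 625 / 6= 104.17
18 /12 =3 /2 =1.50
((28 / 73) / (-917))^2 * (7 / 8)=14 / 91450969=0.00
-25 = -25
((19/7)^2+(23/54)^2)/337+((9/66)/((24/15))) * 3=589167233/2118683952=0.28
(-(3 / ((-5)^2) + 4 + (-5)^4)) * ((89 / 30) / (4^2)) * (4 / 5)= -174974 / 1875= -93.32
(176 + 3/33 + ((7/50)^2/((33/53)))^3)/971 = 98877814390230173/545231671875000000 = 0.18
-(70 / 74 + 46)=-1737 / 37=-46.95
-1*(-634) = 634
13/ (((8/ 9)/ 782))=11436.75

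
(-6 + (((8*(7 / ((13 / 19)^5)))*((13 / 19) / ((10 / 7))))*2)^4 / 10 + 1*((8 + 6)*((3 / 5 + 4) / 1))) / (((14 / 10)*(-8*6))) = -283785797746721088139233881299 / 11644790660705647217500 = -24370193.16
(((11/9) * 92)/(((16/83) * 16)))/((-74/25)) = -524975/42624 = -12.32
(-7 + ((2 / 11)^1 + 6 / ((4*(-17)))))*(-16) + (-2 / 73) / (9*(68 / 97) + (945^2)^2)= 116690693689045863586 / 1055998825002496287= 110.50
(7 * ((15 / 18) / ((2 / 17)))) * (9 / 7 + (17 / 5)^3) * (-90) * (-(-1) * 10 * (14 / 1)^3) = -4970251104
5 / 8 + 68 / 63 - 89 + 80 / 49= -85.66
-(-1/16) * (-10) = -0.62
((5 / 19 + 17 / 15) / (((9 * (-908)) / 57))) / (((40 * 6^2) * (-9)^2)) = -199 / 2382955200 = -0.00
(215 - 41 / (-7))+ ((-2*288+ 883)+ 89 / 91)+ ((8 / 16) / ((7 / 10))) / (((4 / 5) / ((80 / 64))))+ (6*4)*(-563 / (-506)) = 556.65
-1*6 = -6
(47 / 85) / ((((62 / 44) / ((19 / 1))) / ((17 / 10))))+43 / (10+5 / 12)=65111 / 3875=16.80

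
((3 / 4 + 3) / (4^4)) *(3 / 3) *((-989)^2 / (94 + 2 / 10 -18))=24453025 / 130048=188.03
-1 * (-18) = 18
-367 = -367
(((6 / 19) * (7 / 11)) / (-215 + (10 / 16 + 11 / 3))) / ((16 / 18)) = -1134 / 1056913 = -0.00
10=10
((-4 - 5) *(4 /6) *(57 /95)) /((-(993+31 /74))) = 1332 /367565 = 0.00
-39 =-39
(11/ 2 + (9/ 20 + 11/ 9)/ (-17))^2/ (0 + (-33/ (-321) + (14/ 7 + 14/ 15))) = 29233238987/ 3041921520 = 9.61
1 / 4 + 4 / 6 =0.92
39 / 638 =0.06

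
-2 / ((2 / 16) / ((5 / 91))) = -80 / 91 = -0.88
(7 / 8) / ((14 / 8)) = 1 / 2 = 0.50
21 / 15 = 7 / 5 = 1.40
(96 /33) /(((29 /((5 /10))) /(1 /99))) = 16 /31581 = 0.00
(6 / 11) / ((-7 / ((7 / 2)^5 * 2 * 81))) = -583443 / 88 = -6630.03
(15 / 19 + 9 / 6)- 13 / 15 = 811 / 570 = 1.42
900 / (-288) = -25 / 8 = -3.12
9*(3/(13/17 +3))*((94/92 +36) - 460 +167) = -5404725/2944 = -1835.84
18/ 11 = 1.64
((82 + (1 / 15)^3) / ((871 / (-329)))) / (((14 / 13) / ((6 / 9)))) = -13007297 / 678375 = -19.17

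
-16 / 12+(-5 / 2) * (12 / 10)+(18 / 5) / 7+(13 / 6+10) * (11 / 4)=8299 / 280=29.64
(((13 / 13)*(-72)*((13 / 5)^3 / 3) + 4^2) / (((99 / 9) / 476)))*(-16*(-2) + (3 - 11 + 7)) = -544394.45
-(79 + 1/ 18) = -1423/ 18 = -79.06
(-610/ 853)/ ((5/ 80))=-9760/ 853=-11.44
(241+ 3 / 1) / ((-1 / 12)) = -2928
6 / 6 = 1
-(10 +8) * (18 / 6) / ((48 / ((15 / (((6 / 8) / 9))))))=-405 / 2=-202.50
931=931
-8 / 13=-0.62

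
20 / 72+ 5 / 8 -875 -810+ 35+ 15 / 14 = -830605 / 504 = -1648.03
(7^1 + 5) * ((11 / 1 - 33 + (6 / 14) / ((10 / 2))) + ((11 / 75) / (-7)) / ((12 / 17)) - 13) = -220147 / 525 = -419.33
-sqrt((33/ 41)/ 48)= -sqrt(451)/ 164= -0.13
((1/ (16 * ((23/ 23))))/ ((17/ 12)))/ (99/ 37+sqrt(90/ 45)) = 10989/ 480284 - 4107 * sqrt(2)/ 480284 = 0.01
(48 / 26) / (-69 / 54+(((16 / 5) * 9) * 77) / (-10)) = -10800 / 1304771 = -0.01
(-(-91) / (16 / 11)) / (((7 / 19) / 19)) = 51623 / 16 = 3226.44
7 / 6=1.17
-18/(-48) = 3/8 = 0.38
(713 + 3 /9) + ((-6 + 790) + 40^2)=9292 /3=3097.33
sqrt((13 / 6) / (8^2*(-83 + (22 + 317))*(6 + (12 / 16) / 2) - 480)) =sqrt(39) / 1368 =0.00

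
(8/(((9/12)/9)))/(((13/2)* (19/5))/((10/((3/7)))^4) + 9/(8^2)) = 15366400000/22522713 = 682.26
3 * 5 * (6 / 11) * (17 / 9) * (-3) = -510 / 11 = -46.36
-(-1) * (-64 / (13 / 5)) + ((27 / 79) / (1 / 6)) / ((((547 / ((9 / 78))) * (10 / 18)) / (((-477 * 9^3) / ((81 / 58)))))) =-613690678 / 2808845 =-218.49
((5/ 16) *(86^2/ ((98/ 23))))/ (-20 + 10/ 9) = -382743/ 13328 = -28.72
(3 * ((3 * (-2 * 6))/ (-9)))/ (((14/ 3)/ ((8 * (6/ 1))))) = 864/ 7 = 123.43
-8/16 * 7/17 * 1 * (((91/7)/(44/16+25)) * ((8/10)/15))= -728/141525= -0.01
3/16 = 0.19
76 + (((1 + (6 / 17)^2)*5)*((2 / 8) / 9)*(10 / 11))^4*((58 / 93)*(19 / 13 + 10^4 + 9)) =78.54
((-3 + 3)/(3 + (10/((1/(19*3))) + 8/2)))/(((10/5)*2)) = 0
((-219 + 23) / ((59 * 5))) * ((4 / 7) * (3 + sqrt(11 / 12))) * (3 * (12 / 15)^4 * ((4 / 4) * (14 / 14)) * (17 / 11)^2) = -74575872 / 22309375 - 4143104 * sqrt(33) / 22309375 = -4.41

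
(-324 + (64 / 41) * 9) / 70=-6354 / 1435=-4.43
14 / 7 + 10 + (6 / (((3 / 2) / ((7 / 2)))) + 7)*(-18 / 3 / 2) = -51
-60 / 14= -4.29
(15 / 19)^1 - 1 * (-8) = 167 / 19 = 8.79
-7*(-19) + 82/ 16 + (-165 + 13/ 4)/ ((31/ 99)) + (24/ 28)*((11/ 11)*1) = -655469/ 1736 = -377.57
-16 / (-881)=16 / 881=0.02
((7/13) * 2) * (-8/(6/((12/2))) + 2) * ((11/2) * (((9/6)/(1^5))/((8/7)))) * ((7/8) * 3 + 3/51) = -1770615/14144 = -125.18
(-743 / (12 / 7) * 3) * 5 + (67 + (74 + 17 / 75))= -1908007 / 300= -6360.02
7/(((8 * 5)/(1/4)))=7/160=0.04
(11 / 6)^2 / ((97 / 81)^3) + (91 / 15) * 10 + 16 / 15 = 3487714727 / 54760380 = 63.69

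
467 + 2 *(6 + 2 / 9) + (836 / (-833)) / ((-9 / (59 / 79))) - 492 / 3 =20763933 / 65807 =315.53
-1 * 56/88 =-7/11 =-0.64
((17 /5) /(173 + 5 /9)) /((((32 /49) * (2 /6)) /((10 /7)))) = 3213 /24992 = 0.13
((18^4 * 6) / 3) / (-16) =-13122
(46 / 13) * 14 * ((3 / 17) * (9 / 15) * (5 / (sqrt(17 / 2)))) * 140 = 811440 * sqrt(34) / 3757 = 1259.37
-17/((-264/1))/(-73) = -17/19272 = -0.00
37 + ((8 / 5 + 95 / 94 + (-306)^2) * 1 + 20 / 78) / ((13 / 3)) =1719339343 / 79430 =21645.97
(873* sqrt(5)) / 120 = 291* sqrt(5) / 40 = 16.27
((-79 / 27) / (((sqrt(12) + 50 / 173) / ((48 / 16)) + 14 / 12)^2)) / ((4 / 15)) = -12433989432305 / 26532257547 + 7150012959640 * sqrt(3) / 26532257547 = -1.88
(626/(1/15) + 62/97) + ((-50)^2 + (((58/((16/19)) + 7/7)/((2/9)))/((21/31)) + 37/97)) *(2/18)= 950386019/97776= 9720.03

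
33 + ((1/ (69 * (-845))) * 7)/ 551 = 33.00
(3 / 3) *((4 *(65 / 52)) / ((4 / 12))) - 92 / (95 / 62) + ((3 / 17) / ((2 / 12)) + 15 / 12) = -276057 / 6460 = -42.73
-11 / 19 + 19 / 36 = -35 / 684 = -0.05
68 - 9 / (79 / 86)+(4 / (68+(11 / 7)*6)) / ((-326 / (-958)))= 203637228 / 3489667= 58.35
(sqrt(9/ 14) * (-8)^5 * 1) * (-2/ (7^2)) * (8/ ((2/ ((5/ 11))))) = 1949.75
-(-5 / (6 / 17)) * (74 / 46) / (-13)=-3145 / 1794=-1.75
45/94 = 0.48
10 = 10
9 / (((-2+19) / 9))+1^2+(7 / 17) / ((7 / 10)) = 108 / 17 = 6.35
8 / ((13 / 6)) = 48 / 13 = 3.69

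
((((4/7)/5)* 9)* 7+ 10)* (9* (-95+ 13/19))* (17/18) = -1309952/95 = -13788.97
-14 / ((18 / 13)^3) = -5.27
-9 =-9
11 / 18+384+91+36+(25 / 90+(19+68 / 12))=4829 / 9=536.56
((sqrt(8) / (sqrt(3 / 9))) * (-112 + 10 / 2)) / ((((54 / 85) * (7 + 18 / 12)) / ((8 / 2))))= -4280 * sqrt(6) / 27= -388.29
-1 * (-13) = 13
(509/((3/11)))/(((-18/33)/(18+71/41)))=-49825501/738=-67514.23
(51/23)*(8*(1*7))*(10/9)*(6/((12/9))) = 14280/23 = 620.87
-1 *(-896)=896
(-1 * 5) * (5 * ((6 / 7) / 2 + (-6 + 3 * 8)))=-3225 / 7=-460.71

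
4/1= 4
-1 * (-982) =982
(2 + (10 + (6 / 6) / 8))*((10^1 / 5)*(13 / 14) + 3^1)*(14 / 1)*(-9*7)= -103887 / 2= -51943.50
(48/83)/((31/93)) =144/83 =1.73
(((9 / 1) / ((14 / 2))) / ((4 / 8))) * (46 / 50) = 414 / 175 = 2.37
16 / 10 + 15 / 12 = 57 / 20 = 2.85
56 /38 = 1.47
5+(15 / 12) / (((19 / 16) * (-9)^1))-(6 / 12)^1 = 1499 / 342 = 4.38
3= 3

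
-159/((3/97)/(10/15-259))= 3984275/3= 1328091.67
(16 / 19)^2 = 256 / 361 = 0.71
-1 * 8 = -8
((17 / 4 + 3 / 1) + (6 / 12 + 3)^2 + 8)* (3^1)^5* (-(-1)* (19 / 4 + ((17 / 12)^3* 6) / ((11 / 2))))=1678995 / 32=52468.59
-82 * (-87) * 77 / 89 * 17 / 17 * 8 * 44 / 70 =31036.91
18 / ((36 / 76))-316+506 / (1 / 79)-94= 39602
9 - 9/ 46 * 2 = 198/ 23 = 8.61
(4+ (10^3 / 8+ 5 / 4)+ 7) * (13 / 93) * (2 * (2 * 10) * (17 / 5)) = 80886 / 31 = 2609.23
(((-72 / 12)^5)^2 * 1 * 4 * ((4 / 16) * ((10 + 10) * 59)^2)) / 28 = 21048275865600 / 7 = 3006896552228.57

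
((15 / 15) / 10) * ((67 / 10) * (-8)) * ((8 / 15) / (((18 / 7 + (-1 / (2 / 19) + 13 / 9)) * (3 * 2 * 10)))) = 3752 / 431875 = 0.01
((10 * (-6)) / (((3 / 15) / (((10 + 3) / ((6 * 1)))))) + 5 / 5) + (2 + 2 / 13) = -8409 / 13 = -646.85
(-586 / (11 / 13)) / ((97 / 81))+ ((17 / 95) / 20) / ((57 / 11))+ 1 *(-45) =-72027206371 / 115556100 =-623.31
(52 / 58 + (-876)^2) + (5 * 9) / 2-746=766653.40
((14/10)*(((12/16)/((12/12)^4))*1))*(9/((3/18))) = 567/10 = 56.70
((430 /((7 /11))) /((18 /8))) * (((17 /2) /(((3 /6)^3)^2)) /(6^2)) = 2573120 /567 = 4538.13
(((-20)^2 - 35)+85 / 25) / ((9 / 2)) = 1228 / 15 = 81.87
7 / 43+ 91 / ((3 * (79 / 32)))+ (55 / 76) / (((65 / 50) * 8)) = 504212525 / 40274832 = 12.52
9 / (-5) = -9 / 5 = -1.80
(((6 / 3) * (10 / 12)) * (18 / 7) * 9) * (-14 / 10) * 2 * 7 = -756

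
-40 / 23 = -1.74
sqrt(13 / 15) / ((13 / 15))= 1.07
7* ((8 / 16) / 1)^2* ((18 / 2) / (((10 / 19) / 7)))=8379 / 40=209.48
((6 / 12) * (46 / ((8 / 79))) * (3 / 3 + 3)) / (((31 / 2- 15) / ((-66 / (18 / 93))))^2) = 422565154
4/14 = 2/7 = 0.29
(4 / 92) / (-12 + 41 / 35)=-35 / 8717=-0.00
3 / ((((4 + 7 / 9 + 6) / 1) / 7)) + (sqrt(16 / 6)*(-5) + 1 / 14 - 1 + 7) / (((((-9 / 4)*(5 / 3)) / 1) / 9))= -8571 / 679 + 8*sqrt(6)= 6.97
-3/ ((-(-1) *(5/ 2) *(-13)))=6/ 65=0.09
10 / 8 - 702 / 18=-151 / 4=-37.75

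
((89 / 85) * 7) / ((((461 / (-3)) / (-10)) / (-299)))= -1117662 / 7837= -142.61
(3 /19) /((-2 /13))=-39 /38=-1.03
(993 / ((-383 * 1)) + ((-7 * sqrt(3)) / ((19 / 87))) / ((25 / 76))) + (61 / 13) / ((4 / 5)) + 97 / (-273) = 1220155 / 418236 - 2436 * sqrt(3) / 25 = -165.85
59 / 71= 0.83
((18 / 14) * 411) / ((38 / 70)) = 18495 / 19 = 973.42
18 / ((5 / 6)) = 108 / 5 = 21.60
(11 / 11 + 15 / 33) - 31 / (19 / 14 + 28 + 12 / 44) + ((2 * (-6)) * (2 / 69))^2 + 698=18547417384 / 26552097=698.53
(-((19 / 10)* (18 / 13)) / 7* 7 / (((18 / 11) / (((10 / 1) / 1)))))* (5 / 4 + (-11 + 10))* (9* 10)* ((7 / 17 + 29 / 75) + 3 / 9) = -69597 / 170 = -409.39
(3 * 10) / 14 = 15 / 7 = 2.14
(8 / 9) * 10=80 / 9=8.89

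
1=1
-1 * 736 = -736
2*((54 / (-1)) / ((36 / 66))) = -198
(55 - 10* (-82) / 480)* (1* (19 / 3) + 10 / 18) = 42191 / 108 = 390.66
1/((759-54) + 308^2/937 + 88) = 937/837905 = 0.00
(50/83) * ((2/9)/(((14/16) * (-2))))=-400/5229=-0.08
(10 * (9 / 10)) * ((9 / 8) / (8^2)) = 81 / 512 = 0.16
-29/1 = -29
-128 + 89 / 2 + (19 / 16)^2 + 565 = 123625 / 256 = 482.91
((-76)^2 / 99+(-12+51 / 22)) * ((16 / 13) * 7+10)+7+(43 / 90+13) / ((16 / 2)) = 914.54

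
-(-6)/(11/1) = 6/11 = 0.55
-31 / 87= -0.36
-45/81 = -5/9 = -0.56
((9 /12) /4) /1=3 /16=0.19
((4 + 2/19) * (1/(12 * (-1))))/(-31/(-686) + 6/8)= -8918/20729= -0.43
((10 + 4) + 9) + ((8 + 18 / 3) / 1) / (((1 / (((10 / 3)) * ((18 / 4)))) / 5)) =1073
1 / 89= 0.01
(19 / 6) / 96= 19 / 576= 0.03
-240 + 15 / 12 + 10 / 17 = -16195 / 68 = -238.16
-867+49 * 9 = -426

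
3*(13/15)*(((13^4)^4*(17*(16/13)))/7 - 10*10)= 180993317697824907652/35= 5171237648509283075.77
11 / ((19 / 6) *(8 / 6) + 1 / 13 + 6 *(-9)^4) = 1287 / 4606325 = 0.00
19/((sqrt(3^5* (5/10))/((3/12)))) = 19* sqrt(6)/108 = 0.43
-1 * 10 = -10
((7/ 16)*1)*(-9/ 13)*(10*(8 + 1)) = -2835/ 104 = -27.26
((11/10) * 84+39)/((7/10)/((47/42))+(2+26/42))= 648459/16012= 40.50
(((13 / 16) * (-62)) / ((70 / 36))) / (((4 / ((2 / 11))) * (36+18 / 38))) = -7657 / 237160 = -0.03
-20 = -20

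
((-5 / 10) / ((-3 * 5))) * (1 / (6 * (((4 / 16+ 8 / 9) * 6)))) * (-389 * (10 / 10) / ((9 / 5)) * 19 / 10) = -7391 / 22140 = -0.33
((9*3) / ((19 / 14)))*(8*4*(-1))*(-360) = 4354560 / 19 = 229187.37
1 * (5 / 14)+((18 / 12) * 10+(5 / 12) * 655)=24215 / 84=288.27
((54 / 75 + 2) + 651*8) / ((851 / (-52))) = -6773936 / 21275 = -318.40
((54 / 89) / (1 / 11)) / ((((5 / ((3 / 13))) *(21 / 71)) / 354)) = 368.68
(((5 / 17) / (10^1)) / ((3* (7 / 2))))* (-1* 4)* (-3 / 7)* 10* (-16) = -640 / 833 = -0.77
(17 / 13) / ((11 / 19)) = 323 / 143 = 2.26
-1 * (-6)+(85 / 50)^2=889 / 100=8.89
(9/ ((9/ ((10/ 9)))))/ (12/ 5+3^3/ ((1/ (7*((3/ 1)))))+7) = 25/ 12969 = 0.00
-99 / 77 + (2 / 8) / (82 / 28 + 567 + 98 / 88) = -1582390 / 1231167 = -1.29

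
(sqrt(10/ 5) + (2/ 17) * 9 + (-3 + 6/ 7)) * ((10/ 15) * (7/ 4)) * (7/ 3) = 0.90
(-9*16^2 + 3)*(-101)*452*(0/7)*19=0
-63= -63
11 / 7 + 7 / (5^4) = 6924 / 4375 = 1.58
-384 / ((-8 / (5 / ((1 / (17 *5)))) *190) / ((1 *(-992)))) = -2023680 / 19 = -106509.47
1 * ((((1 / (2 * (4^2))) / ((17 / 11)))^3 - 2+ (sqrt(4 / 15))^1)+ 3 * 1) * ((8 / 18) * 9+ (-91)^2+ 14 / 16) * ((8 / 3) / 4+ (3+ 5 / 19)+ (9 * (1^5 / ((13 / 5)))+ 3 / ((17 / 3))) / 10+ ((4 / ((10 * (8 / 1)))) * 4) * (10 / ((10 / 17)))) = 1241111897 * sqrt(15) / 145350+ 701078047265463 / 10947264512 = 97111.95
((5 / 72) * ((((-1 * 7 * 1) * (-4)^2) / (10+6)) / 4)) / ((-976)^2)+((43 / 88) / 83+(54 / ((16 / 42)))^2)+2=5033295047725357 / 250474143744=20095.07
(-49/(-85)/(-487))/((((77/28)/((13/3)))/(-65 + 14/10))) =270088/2276725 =0.12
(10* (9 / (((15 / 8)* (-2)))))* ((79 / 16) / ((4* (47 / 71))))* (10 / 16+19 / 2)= -1362987 / 3008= -453.12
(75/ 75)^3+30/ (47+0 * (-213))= 77/ 47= 1.64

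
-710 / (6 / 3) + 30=-325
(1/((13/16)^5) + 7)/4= 3647627/1485172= 2.46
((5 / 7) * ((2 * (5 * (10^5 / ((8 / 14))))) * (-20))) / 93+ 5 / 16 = -399999535 / 1488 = -268816.89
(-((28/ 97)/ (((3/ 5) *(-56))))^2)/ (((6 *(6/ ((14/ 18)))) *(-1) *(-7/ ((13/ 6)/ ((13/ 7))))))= -175/ 658479456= -0.00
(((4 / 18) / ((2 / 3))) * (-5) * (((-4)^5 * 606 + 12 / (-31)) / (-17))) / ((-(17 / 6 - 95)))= -192368760 / 291431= -660.08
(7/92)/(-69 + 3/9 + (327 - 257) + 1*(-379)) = -21/104236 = -0.00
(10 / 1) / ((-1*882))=-5 / 441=-0.01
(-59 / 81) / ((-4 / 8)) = 118 / 81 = 1.46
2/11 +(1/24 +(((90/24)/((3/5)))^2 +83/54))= 193991/4752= 40.82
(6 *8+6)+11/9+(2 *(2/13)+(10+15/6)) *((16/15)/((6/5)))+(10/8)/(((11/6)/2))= 87478/1287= 67.97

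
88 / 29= 3.03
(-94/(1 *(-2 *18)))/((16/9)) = 47/32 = 1.47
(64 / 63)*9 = 64 / 7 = 9.14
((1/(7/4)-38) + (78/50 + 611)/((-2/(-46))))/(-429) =-32.75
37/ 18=2.06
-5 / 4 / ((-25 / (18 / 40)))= 9 / 400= 0.02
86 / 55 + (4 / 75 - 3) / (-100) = 131431 / 82500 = 1.59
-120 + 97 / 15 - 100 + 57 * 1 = -2348 / 15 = -156.53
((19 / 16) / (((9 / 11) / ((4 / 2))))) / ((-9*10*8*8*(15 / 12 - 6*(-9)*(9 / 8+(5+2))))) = -19 / 16588800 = -0.00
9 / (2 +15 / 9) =27 / 11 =2.45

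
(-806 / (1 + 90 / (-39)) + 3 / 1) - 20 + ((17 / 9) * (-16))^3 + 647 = -326655964 / 12393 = -26358.10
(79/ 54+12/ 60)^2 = 201601/ 72900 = 2.77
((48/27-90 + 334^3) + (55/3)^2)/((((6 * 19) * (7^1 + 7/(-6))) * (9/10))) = 670679134/10773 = 62255.56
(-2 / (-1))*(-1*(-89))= 178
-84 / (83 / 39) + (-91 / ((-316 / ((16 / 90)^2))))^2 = -83839218092812 / 2124136051875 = -39.47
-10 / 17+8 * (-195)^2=5171390 / 17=304199.41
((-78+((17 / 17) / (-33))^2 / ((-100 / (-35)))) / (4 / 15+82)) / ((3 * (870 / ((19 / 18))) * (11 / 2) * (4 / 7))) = -225944789 / 1851899734080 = -0.00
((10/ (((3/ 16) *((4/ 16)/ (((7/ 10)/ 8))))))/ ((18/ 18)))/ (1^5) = 56/ 3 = 18.67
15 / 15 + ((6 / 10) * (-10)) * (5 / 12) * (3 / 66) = 39 / 44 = 0.89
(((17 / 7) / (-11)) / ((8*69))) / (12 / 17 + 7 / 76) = -0.00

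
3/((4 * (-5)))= -3/20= -0.15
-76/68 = -19/17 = -1.12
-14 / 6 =-7 / 3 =-2.33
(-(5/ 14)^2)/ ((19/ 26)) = -0.17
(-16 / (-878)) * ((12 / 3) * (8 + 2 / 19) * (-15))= -73920 / 8341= -8.86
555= 555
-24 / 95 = -0.25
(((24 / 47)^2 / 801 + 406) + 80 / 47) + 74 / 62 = 2492070247 / 6094631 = 408.90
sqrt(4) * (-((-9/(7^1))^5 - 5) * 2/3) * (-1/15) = -572336/756315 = -0.76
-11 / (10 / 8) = -8.80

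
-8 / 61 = -0.13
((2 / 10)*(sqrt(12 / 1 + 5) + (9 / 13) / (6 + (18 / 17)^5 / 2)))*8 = 17038284 / 102525865 + 8*sqrt(17) / 5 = 6.76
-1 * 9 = -9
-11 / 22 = -1 / 2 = -0.50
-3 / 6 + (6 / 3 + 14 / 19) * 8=813 / 38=21.39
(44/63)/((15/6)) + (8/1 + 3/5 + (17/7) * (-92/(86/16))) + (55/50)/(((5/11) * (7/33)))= -2882399/135450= -21.28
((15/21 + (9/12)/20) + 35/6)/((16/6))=2.47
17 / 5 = 3.40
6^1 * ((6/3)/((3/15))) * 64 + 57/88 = 337977/88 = 3840.65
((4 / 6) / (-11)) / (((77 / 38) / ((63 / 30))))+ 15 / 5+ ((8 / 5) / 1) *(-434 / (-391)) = 4.71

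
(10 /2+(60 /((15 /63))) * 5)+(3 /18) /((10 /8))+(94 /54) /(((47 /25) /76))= 180293 /135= 1335.50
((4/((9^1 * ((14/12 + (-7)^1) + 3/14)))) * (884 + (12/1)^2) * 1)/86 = -7196/7611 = -0.95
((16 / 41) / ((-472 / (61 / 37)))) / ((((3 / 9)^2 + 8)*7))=-1098 / 45736033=-0.00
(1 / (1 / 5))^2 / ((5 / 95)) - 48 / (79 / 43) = 35461 / 79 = 448.87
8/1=8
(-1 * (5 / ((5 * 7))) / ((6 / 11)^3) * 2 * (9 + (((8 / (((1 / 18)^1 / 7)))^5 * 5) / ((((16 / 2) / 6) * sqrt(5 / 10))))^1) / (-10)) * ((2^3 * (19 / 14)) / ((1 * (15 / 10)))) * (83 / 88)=190817 / 17640 + 4690400221495296 * sqrt(2)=6633227606196427.44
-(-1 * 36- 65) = 101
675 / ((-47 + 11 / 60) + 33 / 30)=-40500 / 2743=-14.76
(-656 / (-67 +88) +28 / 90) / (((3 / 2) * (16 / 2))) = -4871 / 1890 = -2.58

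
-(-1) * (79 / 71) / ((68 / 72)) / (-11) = -1422 / 13277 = -0.11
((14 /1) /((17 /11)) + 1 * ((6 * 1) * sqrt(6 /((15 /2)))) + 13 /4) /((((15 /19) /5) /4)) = 304 * sqrt(5) /5 + 5301 /17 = 447.78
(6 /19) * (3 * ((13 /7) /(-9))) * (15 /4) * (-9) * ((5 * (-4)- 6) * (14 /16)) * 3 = -68445 /152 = -450.30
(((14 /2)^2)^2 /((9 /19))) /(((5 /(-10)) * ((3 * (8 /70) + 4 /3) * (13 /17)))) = -27143305 /3432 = -7908.89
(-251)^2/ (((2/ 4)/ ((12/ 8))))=189003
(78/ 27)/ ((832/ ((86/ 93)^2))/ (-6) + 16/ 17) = -408629/ 22804020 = -0.02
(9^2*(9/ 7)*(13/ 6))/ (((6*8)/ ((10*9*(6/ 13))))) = 10935/ 56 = 195.27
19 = 19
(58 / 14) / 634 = 29 / 4438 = 0.01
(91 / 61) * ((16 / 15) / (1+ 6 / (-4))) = -2912 / 915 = -3.18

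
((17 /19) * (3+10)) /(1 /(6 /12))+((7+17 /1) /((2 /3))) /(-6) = -7 /38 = -0.18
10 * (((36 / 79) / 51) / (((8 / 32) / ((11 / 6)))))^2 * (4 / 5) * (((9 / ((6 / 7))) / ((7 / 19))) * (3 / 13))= 0.23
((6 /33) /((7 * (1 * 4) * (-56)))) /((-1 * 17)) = 1 /146608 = 0.00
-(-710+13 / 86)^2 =-3726736209 / 7396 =-503885.37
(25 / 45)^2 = 25 / 81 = 0.31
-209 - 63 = -272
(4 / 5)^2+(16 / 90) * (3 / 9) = 472 / 675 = 0.70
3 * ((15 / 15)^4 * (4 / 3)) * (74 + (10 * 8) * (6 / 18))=1208 / 3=402.67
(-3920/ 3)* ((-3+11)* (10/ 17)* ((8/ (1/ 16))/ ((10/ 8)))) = -32112640/ 51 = -629659.61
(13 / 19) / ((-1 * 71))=-13 / 1349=-0.01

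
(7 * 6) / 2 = 21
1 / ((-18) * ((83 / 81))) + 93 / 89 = 14637 / 14774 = 0.99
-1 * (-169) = 169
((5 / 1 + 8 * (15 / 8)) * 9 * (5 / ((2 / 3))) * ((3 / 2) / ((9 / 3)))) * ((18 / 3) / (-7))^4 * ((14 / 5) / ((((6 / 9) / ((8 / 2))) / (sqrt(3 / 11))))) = 2099520 * sqrt(33) / 3773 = 3196.61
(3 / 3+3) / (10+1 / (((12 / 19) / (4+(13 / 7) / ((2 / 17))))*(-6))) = 4032 / 4817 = 0.84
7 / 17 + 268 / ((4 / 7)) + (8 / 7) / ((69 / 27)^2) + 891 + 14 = 86531611 / 62951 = 1374.59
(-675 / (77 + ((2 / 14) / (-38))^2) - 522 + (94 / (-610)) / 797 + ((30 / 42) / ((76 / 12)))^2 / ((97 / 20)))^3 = -149521584.72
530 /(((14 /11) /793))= 2311595 /7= 330227.86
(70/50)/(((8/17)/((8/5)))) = 119/25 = 4.76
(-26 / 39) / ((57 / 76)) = -8 / 9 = -0.89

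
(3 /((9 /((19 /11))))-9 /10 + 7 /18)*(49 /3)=1568 /1485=1.06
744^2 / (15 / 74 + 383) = 40961664 / 28357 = 1444.50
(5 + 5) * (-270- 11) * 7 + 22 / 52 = -511409 / 26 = -19669.58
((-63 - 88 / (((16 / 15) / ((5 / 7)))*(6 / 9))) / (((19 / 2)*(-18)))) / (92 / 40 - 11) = -785 / 7714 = -0.10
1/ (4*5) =1/ 20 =0.05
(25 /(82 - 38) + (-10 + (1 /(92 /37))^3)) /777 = -3820557 /316926016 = -0.01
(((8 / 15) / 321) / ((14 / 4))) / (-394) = -8 / 6639885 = -0.00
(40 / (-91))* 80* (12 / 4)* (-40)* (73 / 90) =934400 / 273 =3422.71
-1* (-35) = 35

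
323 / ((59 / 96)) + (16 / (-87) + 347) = 4477903 / 5133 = 872.38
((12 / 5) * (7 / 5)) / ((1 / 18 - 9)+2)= -0.48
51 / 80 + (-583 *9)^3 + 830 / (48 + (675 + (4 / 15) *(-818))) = -87516740925080097 / 605840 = -144455204220.72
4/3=1.33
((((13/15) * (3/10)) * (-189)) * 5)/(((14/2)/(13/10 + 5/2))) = -6669/50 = -133.38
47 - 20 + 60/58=813/29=28.03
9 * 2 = 18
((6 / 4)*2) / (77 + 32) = 3 / 109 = 0.03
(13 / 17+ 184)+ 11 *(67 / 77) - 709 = -61245 / 119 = -514.66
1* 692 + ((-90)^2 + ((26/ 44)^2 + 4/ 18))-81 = 37947605/ 4356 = 8711.57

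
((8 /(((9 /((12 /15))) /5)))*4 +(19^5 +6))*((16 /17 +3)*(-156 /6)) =-38820597166 /153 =-253729393.24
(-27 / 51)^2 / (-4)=-81 / 1156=-0.07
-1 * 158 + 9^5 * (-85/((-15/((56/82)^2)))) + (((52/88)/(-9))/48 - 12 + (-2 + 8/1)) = 2490611945507/15976224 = 155894.91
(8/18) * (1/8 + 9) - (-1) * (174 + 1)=3223/18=179.06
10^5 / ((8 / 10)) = 125000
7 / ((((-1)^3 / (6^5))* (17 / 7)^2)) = -2667168 / 289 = -9228.96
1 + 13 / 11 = 24 / 11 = 2.18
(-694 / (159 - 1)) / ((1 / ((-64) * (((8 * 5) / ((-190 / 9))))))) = -799488 / 1501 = -532.64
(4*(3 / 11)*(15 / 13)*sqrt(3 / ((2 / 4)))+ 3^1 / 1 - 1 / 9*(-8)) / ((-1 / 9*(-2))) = 810*sqrt(6) / 143+ 35 / 2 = 31.37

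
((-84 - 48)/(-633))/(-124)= -11/6541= -0.00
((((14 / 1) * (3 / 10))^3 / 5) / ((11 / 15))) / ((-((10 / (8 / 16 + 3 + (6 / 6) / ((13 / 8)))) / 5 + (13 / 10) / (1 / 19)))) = -1981854 / 2470325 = -0.80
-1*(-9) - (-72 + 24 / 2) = 69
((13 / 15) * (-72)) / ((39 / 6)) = -48 / 5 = -9.60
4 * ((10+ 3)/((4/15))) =195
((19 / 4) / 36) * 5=0.66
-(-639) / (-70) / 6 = -213 / 140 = -1.52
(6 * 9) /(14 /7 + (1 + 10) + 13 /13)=27 /7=3.86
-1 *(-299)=299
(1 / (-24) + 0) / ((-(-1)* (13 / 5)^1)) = -0.02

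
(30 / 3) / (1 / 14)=140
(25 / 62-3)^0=1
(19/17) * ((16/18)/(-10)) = -76/765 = -0.10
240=240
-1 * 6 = -6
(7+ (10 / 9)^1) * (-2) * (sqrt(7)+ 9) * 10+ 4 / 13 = -18976 / 13 - 1460 * sqrt(7) / 9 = -1888.89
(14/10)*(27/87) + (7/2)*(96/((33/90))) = 1462293/1595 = 916.80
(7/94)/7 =1/94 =0.01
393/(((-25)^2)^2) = 393/390625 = 0.00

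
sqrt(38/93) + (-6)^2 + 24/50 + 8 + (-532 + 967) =sqrt(3534)/93 + 11987/25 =480.12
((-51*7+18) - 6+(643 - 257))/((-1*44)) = -41/44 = -0.93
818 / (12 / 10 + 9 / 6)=8180 / 27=302.96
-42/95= -0.44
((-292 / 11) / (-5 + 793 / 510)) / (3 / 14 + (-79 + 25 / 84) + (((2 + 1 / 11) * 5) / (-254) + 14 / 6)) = -13350240 / 132017717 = -0.10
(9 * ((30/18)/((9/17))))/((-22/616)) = -2380/3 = -793.33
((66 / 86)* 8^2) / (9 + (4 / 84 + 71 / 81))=1197504 / 241961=4.95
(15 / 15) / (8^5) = 1 / 32768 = 0.00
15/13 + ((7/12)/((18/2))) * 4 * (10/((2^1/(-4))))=-1415/351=-4.03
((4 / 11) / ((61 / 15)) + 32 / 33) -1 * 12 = -22024 / 2013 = -10.94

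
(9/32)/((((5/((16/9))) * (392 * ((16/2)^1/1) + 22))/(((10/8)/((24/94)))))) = 47/303168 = 0.00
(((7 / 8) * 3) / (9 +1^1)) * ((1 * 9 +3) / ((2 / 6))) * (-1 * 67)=-12663 / 20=-633.15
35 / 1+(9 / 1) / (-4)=131 / 4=32.75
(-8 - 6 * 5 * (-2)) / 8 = 6.50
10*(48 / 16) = 30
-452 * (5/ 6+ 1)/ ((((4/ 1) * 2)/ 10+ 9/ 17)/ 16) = -29920/ 3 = -9973.33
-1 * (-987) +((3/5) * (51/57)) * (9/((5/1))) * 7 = 472038/475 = 993.76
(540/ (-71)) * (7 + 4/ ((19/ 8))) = -89100/ 1349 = -66.05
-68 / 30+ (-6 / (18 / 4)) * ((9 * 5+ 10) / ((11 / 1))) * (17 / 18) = -1156 / 135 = -8.56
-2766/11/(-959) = 2766/10549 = 0.26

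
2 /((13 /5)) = 0.77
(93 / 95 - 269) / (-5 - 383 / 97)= 1234907 / 41230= 29.95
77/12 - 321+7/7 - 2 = -3787/12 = -315.58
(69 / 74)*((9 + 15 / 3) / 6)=161 / 74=2.18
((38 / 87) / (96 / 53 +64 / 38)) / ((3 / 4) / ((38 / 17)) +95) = 363527 / 277357740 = 0.00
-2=-2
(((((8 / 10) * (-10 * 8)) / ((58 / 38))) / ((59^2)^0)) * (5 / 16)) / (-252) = 95 / 1827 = 0.05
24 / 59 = 0.41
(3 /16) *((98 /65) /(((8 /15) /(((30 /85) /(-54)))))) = -49 /14144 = -0.00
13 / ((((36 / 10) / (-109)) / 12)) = -14170 / 3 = -4723.33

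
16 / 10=8 / 5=1.60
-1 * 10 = -10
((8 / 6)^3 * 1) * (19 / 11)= 1216 / 297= 4.09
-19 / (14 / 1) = -19 / 14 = -1.36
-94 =-94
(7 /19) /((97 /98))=686 /1843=0.37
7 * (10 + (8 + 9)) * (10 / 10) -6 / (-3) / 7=189.29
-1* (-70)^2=-4900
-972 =-972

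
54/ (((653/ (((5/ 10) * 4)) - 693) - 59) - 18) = -108/ 887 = -0.12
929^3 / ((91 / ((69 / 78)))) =7793997.06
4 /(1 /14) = 56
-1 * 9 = -9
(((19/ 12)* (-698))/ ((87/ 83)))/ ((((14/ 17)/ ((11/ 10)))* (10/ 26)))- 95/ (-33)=-14705953393/ 4019400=-3658.74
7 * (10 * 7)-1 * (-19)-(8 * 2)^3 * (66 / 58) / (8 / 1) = -2135 / 29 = -73.62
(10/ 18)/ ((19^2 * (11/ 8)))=40/ 35739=0.00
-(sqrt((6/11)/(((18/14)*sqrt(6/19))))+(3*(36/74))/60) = -114^(1/4)*sqrt(77)/33-9/370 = -0.89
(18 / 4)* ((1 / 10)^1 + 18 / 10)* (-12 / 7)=-513 / 35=-14.66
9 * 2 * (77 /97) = 1386 /97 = 14.29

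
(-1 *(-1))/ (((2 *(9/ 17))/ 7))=119/ 18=6.61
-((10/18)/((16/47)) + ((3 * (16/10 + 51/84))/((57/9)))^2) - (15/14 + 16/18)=-24863527/5306700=-4.69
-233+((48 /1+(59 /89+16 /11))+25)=-154567 /979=-157.88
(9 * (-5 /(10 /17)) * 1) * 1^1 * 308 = -23562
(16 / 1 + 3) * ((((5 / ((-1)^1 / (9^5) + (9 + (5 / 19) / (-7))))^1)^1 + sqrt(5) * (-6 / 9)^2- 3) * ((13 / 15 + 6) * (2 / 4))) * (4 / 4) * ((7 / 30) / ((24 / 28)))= -25.72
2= 2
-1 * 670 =-670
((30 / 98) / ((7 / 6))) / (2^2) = 45 / 686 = 0.07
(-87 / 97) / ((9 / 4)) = -116 / 291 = -0.40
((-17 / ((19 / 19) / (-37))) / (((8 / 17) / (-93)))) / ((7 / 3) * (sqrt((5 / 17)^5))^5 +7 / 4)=-51647351936242107576006687942329783337 / 727099053955831942544237381373182 +848713038853855366243652343750 * sqrt(85) / 363549526977915971272118690686591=-71032.05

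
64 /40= 8 /5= 1.60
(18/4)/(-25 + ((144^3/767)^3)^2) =0.00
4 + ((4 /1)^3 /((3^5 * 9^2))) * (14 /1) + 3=7.05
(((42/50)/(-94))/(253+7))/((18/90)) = -21/122200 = -0.00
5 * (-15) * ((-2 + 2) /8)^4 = 0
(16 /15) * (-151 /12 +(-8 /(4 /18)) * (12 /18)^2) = -1372 /45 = -30.49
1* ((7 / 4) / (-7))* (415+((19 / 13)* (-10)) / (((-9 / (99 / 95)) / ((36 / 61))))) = -329887 / 3172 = -104.00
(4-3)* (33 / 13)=33 / 13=2.54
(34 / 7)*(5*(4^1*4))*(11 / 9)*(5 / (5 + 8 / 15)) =748000 / 1743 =429.15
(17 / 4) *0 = 0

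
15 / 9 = 5 / 3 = 1.67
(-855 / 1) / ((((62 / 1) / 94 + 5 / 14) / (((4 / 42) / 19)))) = -940 / 223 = -4.22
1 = 1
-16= -16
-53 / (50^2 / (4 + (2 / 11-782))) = 113367 / 6875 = 16.49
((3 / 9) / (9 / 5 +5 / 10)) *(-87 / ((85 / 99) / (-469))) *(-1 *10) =-26929980 / 391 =-68874.63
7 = 7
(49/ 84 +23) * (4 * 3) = 283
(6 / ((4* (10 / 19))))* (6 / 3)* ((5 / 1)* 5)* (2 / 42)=95 / 14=6.79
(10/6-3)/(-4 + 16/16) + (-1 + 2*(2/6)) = 1/9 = 0.11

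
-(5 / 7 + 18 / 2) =-68 / 7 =-9.71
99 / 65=1.52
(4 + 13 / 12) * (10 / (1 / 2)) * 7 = 2135 / 3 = 711.67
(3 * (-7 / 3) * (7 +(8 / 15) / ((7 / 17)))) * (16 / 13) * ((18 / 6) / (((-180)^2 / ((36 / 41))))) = -268 / 46125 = -0.01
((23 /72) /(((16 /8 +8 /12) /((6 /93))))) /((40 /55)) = 253 /23808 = 0.01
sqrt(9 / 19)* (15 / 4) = 45* sqrt(19) / 76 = 2.58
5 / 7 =0.71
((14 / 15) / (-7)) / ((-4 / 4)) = 2 / 15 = 0.13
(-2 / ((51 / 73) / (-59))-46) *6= 737.41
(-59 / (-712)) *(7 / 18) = 413 / 12816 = 0.03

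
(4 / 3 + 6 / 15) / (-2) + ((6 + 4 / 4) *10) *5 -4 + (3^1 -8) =5102 / 15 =340.13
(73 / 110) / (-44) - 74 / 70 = -36327 / 33880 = -1.07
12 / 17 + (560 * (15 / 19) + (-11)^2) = 182111 / 323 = 563.81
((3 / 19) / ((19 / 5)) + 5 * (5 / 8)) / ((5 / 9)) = 16461 / 2888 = 5.70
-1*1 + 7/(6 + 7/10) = 3/67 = 0.04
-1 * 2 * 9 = -18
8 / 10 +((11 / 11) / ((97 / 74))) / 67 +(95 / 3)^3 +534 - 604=27799696957 / 877365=31685.44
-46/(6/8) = -184/3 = -61.33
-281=-281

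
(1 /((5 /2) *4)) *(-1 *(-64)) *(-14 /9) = -448 /45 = -9.96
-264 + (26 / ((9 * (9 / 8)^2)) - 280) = -541.72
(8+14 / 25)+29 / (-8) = 987 / 200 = 4.94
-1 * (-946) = 946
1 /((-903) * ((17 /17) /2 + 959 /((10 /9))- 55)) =-5 /3650829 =-0.00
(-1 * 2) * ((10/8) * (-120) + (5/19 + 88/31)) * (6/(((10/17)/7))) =61777422/2945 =20977.05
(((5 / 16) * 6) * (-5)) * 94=-3525 / 4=-881.25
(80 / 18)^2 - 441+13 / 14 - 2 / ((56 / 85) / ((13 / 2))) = -1996069 / 4536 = -440.05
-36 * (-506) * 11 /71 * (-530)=-106199280 /71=-1495764.51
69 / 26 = 2.65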